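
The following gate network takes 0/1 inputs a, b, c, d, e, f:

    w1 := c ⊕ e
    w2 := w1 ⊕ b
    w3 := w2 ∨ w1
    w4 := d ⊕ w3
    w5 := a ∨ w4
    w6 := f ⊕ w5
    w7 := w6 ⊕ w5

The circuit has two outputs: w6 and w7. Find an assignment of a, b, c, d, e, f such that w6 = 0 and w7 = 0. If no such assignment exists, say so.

a=0 b=0 c=0 d=1 e=1 f=0

Check with a=0 b=0 c=0 d=1 e=1 f=0:
w1 = c ⊕ e = 0 ⊕ 1 = 1
w2 = w1 ⊕ b = 1 ⊕ 0 = 1
w3 = w2 ∨ w1 = 1 ∨ 1 = 1
w4 = d ⊕ w3 = 1 ⊕ 1 = 0
w5 = a ∨ w4 = 0 ∨ 0 = 0
w6 = f ⊕ w5 = 0 ⊕ 0 = 0
w7 = w6 ⊕ w5 = 0 ⊕ 0 = 0
So w6 = 0 and w7 = 0.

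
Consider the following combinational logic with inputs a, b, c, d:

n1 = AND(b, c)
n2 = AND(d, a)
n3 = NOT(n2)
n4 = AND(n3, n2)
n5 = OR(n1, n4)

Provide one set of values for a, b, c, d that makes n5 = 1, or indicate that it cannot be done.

a=0, b=1, c=1, d=1

n5 = OR(n1, n4) must be 1, so at least one of n1, n4 is 1.
Check with a=0, b=1, c=1, d=1:
n1 = AND(b, c) = AND(1, 1) = 1
n2 = AND(d, a) = AND(1, 0) = 0
n3 = NOT(n2) = NOT 0 = 1
n4 = AND(n3, n2) = AND(1, 0) = 0
n5 = OR(n1, n4) = OR(1, 0) = 1
So n5 = 1 as required.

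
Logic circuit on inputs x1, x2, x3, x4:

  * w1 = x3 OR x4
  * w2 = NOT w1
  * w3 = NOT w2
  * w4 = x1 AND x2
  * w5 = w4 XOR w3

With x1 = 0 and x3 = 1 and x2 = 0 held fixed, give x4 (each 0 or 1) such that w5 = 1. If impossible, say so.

x4=1

Check with x1 = 0 and x3 = 1 and x2 = 0 and x4=1:
w1 = x3 OR x4 = 1 OR 1 = 1
w2 = NOT w1 = NOT 1 = 0
w3 = NOT w2 = NOT 0 = 1
w4 = x1 AND x2 = 0 AND 0 = 0
w5 = w4 XOR w3 = 0 XOR 1 = 1
So w5 = 1.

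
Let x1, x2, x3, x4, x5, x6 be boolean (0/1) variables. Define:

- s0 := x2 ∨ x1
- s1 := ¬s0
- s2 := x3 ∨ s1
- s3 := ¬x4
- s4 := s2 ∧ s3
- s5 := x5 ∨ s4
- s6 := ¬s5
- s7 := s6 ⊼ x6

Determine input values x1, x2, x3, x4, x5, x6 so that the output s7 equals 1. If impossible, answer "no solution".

Check with x1=0, x2=0, x3=0, x4=1, x5=1, x6=0:
s0 = x2 ∨ x1 = 0 ∨ 0 = 0
s1 = ¬s0 = ¬0 = 1
s2 = x3 ∨ s1 = 0 ∨ 1 = 1
s3 = ¬x4 = ¬1 = 0
s4 = s2 ∧ s3 = 1 ∧ 0 = 0
s5 = x5 ∨ s4 = 1 ∨ 0 = 1
s6 = ¬s5 = ¬1 = 0
s7 = s6 ⊼ x6 = 0 ⊼ 0 = 1
So s7 = 1 as required.

x1=0, x2=0, x3=0, x4=1, x5=1, x6=0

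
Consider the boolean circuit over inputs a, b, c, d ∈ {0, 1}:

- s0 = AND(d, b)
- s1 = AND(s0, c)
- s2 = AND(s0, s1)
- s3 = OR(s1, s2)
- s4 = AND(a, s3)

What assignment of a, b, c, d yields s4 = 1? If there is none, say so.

s4 = AND(a, s3) must be 1, so both a = 1 and s3 = 1.
s3 = OR(s1, s2) must be 1, so at least one of s1, s2 is 1.
Check with a=1, b=1, c=1, d=1:
s0 = AND(d, b) = AND(1, 1) = 1
s1 = AND(s0, c) = AND(1, 1) = 1
s2 = AND(s0, s1) = AND(1, 1) = 1
s3 = OR(s1, s2) = OR(1, 1) = 1
s4 = AND(a, s3) = AND(1, 1) = 1
So s4 = 1 as required.

a=1, b=1, c=1, d=1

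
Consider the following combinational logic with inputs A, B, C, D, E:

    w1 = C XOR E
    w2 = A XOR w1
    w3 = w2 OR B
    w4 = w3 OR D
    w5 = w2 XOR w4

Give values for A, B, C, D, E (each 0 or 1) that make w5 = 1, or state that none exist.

w5 = w2 XOR w4 must be 1, so w2 and w4 differ.
Check with A=0, B=1, C=1, D=1, E=1:
w1 = C XOR E = 1 XOR 1 = 0
w2 = A XOR w1 = 0 XOR 0 = 0
w3 = w2 OR B = 0 OR 1 = 1
w4 = w3 OR D = 1 OR 1 = 1
w5 = w2 XOR w4 = 0 XOR 1 = 1
So w5 = 1 as required.

A=0, B=1, C=1, D=1, E=1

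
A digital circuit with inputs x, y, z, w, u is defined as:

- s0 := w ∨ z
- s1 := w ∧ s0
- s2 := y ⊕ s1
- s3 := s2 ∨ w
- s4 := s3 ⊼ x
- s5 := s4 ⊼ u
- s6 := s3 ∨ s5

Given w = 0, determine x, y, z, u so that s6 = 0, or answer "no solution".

x=0, y=0, z=1, u=1

s6 = s3 ∨ s5 must be 0, so both s3 = 0 and s5 = 0.
s3 = s2 ∨ w must be 0, so both s2 = 0 and w = 0.
Check with w = 0 and x=0, y=0, z=1, u=1:
s0 = w ∨ z = 0 ∨ 1 = 1
s1 = w ∧ s0 = 0 ∧ 1 = 0
s2 = y ⊕ s1 = 0 ⊕ 0 = 0
s3 = s2 ∨ w = 0 ∨ 0 = 0
s4 = s3 ⊼ x = 0 ⊼ 0 = 1
s5 = s4 ⊼ u = 1 ⊼ 1 = 0
s6 = s3 ∨ s5 = 0 ∨ 0 = 0
So s6 = 0.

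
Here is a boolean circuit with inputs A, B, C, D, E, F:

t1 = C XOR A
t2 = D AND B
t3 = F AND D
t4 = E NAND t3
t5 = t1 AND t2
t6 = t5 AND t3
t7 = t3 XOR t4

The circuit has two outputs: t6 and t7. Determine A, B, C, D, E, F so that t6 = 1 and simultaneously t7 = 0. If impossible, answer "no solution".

Check with A=0, B=1, C=1, D=1, E=0, F=1:
t1 = C XOR A = 1 XOR 0 = 1
t2 = D AND B = 1 AND 1 = 1
t3 = F AND D = 1 AND 1 = 1
t4 = E NAND t3 = 0 NAND 1 = 1
t5 = t1 AND t2 = 1 AND 1 = 1
t6 = t5 AND t3 = 1 AND 1 = 1
t7 = t3 XOR t4 = 1 XOR 1 = 0
So t6 = 1 and t7 = 0.

A=0, B=1, C=1, D=1, E=0, F=1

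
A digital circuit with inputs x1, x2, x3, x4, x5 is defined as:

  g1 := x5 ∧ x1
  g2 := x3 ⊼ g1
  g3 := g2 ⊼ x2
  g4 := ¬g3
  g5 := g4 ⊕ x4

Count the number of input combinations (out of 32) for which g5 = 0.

16

g5 = g4 ⊕ x4 must be 0, so g4 and x4 are equal.
Enumerating the 32 input combinations, 16 give g5 = 0 and 16 give g5 = 1.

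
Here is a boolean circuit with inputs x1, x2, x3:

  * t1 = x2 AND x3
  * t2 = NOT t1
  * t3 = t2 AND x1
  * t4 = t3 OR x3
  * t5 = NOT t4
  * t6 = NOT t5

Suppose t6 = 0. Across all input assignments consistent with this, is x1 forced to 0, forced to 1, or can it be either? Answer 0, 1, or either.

0

t6 = NOT t5 must be 0, so t5 = 1.
Every assignment with t6 = 0 has x1 = 0; there are 2 such assignment(s).
  x1=0, x2=0, x3=0
  x1=0, x2=1, x3=0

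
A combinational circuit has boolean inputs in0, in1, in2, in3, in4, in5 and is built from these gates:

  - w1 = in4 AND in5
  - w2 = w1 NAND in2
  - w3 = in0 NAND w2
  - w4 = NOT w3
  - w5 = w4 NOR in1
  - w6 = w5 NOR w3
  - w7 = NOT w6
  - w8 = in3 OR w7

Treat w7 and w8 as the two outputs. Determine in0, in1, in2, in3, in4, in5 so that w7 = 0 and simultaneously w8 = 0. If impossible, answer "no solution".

in0=1, in1=1, in2=1, in3=0, in4=0, in5=1

Check with in0=1, in1=1, in2=1, in3=0, in4=0, in5=1:
w1 = in4 AND in5 = 0 AND 1 = 0
w2 = w1 NAND in2 = 0 NAND 1 = 1
w3 = in0 NAND w2 = 1 NAND 1 = 0
w4 = NOT w3 = NOT 0 = 1
w5 = w4 NOR in1 = 1 NOR 1 = 0
w6 = w5 NOR w3 = 0 NOR 0 = 1
w7 = NOT w6 = NOT 1 = 0
w8 = in3 OR w7 = 0 OR 0 = 0
So w7 = 0 and w8 = 0.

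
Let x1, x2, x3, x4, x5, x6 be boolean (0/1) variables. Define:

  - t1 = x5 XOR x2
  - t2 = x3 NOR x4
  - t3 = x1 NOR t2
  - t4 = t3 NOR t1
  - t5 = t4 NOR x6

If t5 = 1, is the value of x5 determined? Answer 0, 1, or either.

either

Both values of x5 occur among assignments with t5 = 1:
  x5=0: x1=0, x2=0, x3=0, x4=1, x5=0, x6=0
  x5=1: x1=0, x2=0, x3=0, x4=0, x5=1, x6=0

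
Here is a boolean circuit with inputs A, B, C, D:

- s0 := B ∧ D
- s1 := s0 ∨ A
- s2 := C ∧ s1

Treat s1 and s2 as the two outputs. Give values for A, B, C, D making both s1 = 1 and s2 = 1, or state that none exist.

A=0, B=1, C=1, D=1

Check with A=0, B=1, C=1, D=1:
s0 = B ∧ D = 1 ∧ 1 = 1
s1 = s0 ∨ A = 1 ∨ 0 = 1
s2 = C ∧ s1 = 1 ∧ 1 = 1
So s1 = 1 and s2 = 1.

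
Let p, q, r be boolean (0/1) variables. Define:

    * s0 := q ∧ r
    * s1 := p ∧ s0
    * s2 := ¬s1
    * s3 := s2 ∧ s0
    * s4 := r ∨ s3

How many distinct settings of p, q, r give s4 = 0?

4

s4 = r ∨ s3 must be 0, so both r = 0 and s3 = 0.
Satisfying assignments:
  p=0, q=0, r=0
  p=0, q=1, r=0
  p=1, q=0, r=0
  p=1, q=1, r=0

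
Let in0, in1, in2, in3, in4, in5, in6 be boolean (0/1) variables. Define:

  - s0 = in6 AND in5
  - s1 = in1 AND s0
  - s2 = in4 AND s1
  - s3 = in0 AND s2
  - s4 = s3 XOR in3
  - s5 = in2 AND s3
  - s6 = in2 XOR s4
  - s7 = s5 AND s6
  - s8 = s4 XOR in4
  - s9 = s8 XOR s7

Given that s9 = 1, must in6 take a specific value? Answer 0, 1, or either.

Both values of in6 occur among assignments with s9 = 1:
  in6=0: in0=0, in1=0, in2=0, in3=0, in4=1, in5=0, in6=0
  in6=1: in0=0, in1=0, in2=0, in3=0, in4=1, in5=0, in6=1

either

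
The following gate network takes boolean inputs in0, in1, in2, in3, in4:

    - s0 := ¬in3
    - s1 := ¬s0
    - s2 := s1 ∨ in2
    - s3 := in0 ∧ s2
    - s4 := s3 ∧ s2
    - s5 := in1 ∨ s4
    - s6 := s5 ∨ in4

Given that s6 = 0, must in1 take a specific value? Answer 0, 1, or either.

s6 = s5 ∨ in4 must be 0, so both s5 = 0 and in4 = 0.
Every assignment with s6 = 0 has in1 = 0; there are 5 such assignment(s).

0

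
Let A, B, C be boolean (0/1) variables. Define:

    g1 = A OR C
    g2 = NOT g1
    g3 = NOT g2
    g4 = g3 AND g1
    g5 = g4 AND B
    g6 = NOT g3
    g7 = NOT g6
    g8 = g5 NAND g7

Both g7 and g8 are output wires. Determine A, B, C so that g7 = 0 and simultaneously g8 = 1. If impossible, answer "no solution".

A=0 B=0 C=0

Check with A=0 B=0 C=0:
g1 = A OR C = 0 OR 0 = 0
g2 = NOT g1 = NOT 0 = 1
g3 = NOT g2 = NOT 1 = 0
g4 = g3 AND g1 = 0 AND 0 = 0
g5 = g4 AND B = 0 AND 0 = 0
g6 = NOT g3 = NOT 0 = 1
g7 = NOT g6 = NOT 1 = 0
g8 = g5 NAND g7 = 0 NAND 0 = 1
So g7 = 0 and g8 = 1.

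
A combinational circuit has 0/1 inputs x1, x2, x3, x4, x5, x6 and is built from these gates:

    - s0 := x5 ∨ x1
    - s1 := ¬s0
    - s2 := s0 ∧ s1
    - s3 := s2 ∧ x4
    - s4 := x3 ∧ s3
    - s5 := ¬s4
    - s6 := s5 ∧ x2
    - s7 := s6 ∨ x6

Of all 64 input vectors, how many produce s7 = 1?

48

s7 = s6 ∨ x6 must be 1, so at least one of s6, x6 is 1.
Enumerating the 64 input combinations, 48 give s7 = 1 and 16 give s7 = 0.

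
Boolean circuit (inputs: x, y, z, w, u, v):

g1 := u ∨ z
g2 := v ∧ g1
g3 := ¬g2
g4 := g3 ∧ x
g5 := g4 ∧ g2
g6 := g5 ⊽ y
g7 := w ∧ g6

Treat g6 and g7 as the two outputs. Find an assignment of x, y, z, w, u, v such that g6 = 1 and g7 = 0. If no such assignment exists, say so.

Check with x=1, y=0, z=1, w=0, u=0, v=0:
g1 = u ∨ z = 0 ∨ 1 = 1
g2 = v ∧ g1 = 0 ∧ 1 = 0
g3 = ¬g2 = ¬0 = 1
g4 = g3 ∧ x = 1 ∧ 1 = 1
g5 = g4 ∧ g2 = 1 ∧ 0 = 0
g6 = g5 ⊽ y = 0 ⊽ 0 = 1
g7 = w ∧ g6 = 0 ∧ 1 = 0
So g6 = 1 and g7 = 0.

x=1, y=0, z=1, w=0, u=0, v=0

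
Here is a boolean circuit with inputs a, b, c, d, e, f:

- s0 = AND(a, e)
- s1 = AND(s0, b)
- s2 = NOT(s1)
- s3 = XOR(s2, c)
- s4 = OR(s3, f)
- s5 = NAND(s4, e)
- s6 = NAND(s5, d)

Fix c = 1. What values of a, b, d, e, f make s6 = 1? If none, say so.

s6 = NAND(s5, d) must be 1, so at least one of s5, d is 0.
Check with c = 1 and a=1, b=1, d=0, e=1, f=1:
s0 = AND(a, e) = AND(1, 1) = 1
s1 = AND(s0, b) = AND(1, 1) = 1
s2 = NOT(s1) = NOT 1 = 0
s3 = XOR(s2, c) = XOR(0, 1) = 1
s4 = OR(s3, f) = OR(1, 1) = 1
s5 = NAND(s4, e) = NAND(1, 1) = 0
s6 = NAND(s5, d) = NAND(0, 0) = 1
So s6 = 1.

a=1 b=1 d=0 e=1 f=1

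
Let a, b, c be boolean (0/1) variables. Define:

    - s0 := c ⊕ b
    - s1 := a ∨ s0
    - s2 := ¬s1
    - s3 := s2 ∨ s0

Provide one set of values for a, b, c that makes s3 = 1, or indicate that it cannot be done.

a=0, b=1, c=1

s3 = s2 ∨ s0 must be 1, so at least one of s2, s0 is 1.
Check with a=0, b=1, c=1:
s0 = c ⊕ b = 1 ⊕ 1 = 0
s1 = a ∨ s0 = 0 ∨ 0 = 0
s2 = ¬s1 = ¬0 = 1
s3 = s2 ∨ s0 = 1 ∨ 0 = 1
So s3 = 1 as required.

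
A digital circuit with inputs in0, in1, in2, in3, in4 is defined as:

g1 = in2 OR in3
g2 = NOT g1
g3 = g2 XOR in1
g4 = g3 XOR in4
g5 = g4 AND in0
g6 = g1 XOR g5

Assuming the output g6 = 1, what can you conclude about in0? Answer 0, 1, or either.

either

Both values of in0 occur among assignments with g6 = 1:
  in0=0: in0=0, in1=0, in2=0, in3=1, in4=0
  in0=1: in0=1, in1=0, in2=0, in3=0, in4=0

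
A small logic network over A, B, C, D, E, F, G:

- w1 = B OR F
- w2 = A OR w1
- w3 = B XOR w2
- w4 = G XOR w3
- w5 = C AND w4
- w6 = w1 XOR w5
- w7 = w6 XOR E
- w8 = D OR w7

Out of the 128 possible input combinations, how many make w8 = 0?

32

w8 = D OR w7 must be 0, so both D = 0 and w7 = 0.
Enumerating the 128 input combinations, 32 give w8 = 0 and 96 give w8 = 1.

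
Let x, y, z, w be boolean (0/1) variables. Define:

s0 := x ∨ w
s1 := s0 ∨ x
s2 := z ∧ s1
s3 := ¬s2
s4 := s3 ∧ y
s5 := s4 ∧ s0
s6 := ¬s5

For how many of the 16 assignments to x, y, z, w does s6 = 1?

13

s6 = ¬s5 must be 1, so s5 = 0.
s5 = s4 ∧ s0 must be 0, so at least one of s4, s0 is 0.
Enumerating the 16 input combinations, 13 give s6 = 1 and 3 give s6 = 0.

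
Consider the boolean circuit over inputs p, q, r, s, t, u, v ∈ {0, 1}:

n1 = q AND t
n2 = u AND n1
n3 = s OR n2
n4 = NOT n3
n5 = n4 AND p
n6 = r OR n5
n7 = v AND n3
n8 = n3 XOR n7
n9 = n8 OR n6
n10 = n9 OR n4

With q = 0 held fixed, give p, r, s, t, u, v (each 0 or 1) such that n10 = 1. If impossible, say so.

p=0, r=1, s=1, t=0, u=1, v=1

n10 = n9 OR n4 must be 1, so at least one of n9, n4 is 1.
Check with q = 0 and p=0, r=1, s=1, t=0, u=1, v=1:
n1 = q AND t = 0 AND 0 = 0
n2 = u AND n1 = 1 AND 0 = 0
n3 = s OR n2 = 1 OR 0 = 1
n4 = NOT n3 = NOT 1 = 0
n5 = n4 AND p = 0 AND 0 = 0
n6 = r OR n5 = 1 OR 0 = 1
n7 = v AND n3 = 1 AND 1 = 1
n8 = n3 XOR n7 = 1 XOR 1 = 0
n9 = n8 OR n6 = 0 OR 1 = 1
n10 = n9 OR n4 = 1 OR 0 = 1
So n10 = 1.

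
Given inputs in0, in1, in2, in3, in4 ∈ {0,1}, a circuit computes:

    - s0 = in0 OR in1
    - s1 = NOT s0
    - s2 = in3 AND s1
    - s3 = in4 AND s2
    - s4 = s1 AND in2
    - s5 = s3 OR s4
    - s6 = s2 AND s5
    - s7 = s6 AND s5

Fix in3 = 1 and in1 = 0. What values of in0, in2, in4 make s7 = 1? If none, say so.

s7 = s6 AND s5 must be 1, so both s6 = 1 and s5 = 1.
s6 = s2 AND s5 must be 1, so both s2 = 1 and s5 = 1.
Check with in3 = 1 and in1 = 0 and in0=0, in2=1, in4=1:
s0 = in0 OR in1 = 0 OR 0 = 0
s1 = NOT s0 = NOT 0 = 1
s2 = in3 AND s1 = 1 AND 1 = 1
s3 = in4 AND s2 = 1 AND 1 = 1
s4 = s1 AND in2 = 1 AND 1 = 1
s5 = s3 OR s4 = 1 OR 1 = 1
s6 = s2 AND s5 = 1 AND 1 = 1
s7 = s6 AND s5 = 1 AND 1 = 1
So s7 = 1.

in0=0 in2=1 in4=1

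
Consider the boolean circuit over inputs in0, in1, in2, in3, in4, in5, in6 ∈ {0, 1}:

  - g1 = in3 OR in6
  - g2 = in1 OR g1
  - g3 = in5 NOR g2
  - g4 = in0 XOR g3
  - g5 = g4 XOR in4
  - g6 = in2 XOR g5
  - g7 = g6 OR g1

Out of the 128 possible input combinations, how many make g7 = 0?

16

g7 = g6 OR g1 must be 0, so both g6 = 0 and g1 = 0.
Enumerating the 128 input combinations, 16 give g7 = 0 and 112 give g7 = 1.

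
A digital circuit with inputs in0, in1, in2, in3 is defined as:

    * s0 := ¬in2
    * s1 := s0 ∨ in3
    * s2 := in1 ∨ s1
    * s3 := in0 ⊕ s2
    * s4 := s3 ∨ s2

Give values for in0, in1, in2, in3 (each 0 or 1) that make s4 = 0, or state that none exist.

s4 = s3 ∨ s2 must be 0, so both s3 = 0 and s2 = 0.
Check with in0=0 in1=0 in2=1 in3=0:
s0 = ¬in2 = ¬1 = 0
s1 = s0 ∨ in3 = 0 ∨ 0 = 0
s2 = in1 ∨ s1 = 0 ∨ 0 = 0
s3 = in0 ⊕ s2 = 0 ⊕ 0 = 0
s4 = s3 ∨ s2 = 0 ∨ 0 = 0
So s4 = 0 as required.

in0=0 in1=0 in2=1 in3=0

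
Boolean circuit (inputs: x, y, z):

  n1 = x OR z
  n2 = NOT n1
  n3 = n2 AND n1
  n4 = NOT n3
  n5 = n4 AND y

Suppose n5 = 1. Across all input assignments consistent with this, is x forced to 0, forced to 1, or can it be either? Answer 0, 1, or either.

Both values of x occur among assignments with n5 = 1:
  x=0: x=0, y=1, z=0
  x=1: x=1, y=1, z=0

either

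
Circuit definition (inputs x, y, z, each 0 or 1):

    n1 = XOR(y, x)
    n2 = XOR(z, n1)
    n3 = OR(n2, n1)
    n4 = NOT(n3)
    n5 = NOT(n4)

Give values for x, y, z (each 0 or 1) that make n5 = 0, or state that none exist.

x=1, y=1, z=0

n5 = NOT(n4) must be 0, so n4 = 1.
n4 = NOT(n3) must be 1, so n3 = 0.
n3 = OR(n2, n1) must be 0, so both n2 = 0 and n1 = 0.
Check with x=1, y=1, z=0:
n1 = XOR(y, x) = XOR(1, 1) = 0
n2 = XOR(z, n1) = XOR(0, 0) = 0
n3 = OR(n2, n1) = OR(0, 0) = 0
n4 = NOT(n3) = NOT 0 = 1
n5 = NOT(n4) = NOT 1 = 0
So n5 = 0 as required.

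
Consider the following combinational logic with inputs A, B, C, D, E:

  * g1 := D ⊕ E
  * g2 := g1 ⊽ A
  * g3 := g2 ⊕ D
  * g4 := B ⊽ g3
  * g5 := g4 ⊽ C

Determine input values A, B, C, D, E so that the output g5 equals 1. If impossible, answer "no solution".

g5 = g4 ⊽ C must be 1, so both g4 = 0 and C = 0.
g4 = B ⊽ g3 must be 0, so at least one of B, g3 is 1.
Check with A=1 B=0 C=0 D=1 E=1:
g1 = D ⊕ E = 1 ⊕ 1 = 0
g2 = g1 ⊽ A = 0 ⊽ 1 = 0
g3 = g2 ⊕ D = 0 ⊕ 1 = 1
g4 = B ⊽ g3 = 0 ⊽ 1 = 0
g5 = g4 ⊽ C = 0 ⊽ 0 = 1
So g5 = 1 as required.

A=1 B=0 C=0 D=1 E=1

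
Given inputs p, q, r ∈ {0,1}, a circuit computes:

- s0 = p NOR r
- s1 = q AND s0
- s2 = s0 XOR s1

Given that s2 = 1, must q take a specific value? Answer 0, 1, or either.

s2 = s0 XOR s1 must be 1, so s0 and s1 differ.
Every assignment with s2 = 1 has q = 0; there are 1 such assignment(s).
  p=0, q=0, r=0

0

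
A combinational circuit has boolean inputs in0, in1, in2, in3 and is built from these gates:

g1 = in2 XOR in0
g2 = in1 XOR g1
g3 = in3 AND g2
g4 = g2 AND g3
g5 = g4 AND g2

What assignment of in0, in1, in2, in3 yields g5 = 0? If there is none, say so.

g5 = g4 AND g2 must be 0, so at least one of g4, g2 is 0.
Check with in0=1, in1=1, in2=0, in3=0:
g1 = in2 XOR in0 = 0 XOR 1 = 1
g2 = in1 XOR g1 = 1 XOR 1 = 0
g3 = in3 AND g2 = 0 AND 0 = 0
g4 = g2 AND g3 = 0 AND 0 = 0
g5 = g4 AND g2 = 0 AND 0 = 0
So g5 = 0 as required.

in0=1, in1=1, in2=0, in3=0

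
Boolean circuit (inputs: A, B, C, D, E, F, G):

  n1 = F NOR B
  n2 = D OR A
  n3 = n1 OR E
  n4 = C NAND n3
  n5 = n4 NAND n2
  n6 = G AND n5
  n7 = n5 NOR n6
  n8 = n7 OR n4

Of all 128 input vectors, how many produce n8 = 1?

88

n8 = n7 OR n4 must be 1, so at least one of n7, n4 is 1.
Enumerating the 128 input combinations, 88 give n8 = 1 and 40 give n8 = 0.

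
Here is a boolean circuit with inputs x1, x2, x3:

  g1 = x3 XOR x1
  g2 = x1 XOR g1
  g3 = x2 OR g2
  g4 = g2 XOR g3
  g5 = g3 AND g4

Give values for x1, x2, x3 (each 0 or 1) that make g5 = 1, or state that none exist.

x1=0, x2=1, x3=0

g5 = g3 AND g4 must be 1, so both g3 = 1 and g4 = 1.
g3 = x2 OR g2 must be 1, so at least one of x2, g2 is 1.
Check with x1=0, x2=1, x3=0:
g1 = x3 XOR x1 = 0 XOR 0 = 0
g2 = x1 XOR g1 = 0 XOR 0 = 0
g3 = x2 OR g2 = 1 OR 0 = 1
g4 = g2 XOR g3 = 0 XOR 1 = 1
g5 = g3 AND g4 = 1 AND 1 = 1
So g5 = 1 as required.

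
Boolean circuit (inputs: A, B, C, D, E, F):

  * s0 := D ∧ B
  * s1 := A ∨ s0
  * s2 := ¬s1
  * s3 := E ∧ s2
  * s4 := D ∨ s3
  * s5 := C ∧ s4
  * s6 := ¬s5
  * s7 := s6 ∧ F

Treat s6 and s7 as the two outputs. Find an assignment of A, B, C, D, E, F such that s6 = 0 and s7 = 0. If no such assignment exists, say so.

A=1, B=1, C=1, D=1, E=0, F=0

Check with A=1, B=1, C=1, D=1, E=0, F=0:
s0 = D ∧ B = 1 ∧ 1 = 1
s1 = A ∨ s0 = 1 ∨ 1 = 1
s2 = ¬s1 = ¬1 = 0
s3 = E ∧ s2 = 0 ∧ 0 = 0
s4 = D ∨ s3 = 1 ∨ 0 = 1
s5 = C ∧ s4 = 1 ∧ 1 = 1
s6 = ¬s5 = ¬1 = 0
s7 = s6 ∧ F = 0 ∧ 0 = 0
So s6 = 0 and s7 = 0.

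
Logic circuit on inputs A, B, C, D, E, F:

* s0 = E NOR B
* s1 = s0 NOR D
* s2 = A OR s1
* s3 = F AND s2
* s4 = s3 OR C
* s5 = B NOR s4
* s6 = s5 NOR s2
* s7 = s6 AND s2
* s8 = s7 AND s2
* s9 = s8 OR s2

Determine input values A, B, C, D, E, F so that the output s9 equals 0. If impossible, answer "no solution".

Check with A=0 B=1 C=1 D=1 E=1 F=0:
s0 = E NOR B = 1 NOR 1 = 0
s1 = s0 NOR D = 0 NOR 1 = 0
s2 = A OR s1 = 0 OR 0 = 0
s3 = F AND s2 = 0 AND 0 = 0
s4 = s3 OR C = 0 OR 1 = 1
s5 = B NOR s4 = 1 NOR 1 = 0
s6 = s5 NOR s2 = 0 NOR 0 = 1
s7 = s6 AND s2 = 1 AND 0 = 0
s8 = s7 AND s2 = 0 AND 0 = 0
s9 = s8 OR s2 = 0 OR 0 = 0
So s9 = 0 as required.

A=0 B=1 C=1 D=1 E=1 F=0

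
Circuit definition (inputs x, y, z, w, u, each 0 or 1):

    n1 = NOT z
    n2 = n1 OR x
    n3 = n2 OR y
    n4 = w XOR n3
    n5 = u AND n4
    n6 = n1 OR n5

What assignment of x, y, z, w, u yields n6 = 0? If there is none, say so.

x=1, y=0, z=1, w=1, u=1

n6 = n1 OR n5 must be 0, so both n1 = 0 and n5 = 0.
n1 = NOT z must be 0, so z = 1.
Check with x=1, y=0, z=1, w=1, u=1:
n1 = NOT z = NOT 1 = 0
n2 = n1 OR x = 0 OR 1 = 1
n3 = n2 OR y = 1 OR 0 = 1
n4 = w XOR n3 = 1 XOR 1 = 0
n5 = u AND n4 = 1 AND 0 = 0
n6 = n1 OR n5 = 0 OR 0 = 0
So n6 = 0 as required.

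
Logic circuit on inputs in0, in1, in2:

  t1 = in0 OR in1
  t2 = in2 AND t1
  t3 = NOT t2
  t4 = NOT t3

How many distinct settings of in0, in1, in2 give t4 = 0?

5

t4 = NOT t3 must be 0, so t3 = 1.
Satisfying assignments:
  in0=0, in1=0, in2=0
  in0=0, in1=0, in2=1
  in0=0, in1=1, in2=0
  in0=1, in1=0, in2=0
  in0=1, in1=1, in2=0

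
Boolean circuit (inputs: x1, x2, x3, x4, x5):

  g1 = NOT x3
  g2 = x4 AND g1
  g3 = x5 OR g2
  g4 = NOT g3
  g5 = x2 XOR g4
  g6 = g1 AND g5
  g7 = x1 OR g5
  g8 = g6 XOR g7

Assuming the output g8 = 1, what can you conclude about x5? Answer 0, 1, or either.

either

Both values of x5 occur among assignments with g8 = 1:
  x5=0: x1=0, x2=0, x3=1, x4=0, x5=0
  x5=1: x1=0, x2=1, x3=1, x4=0, x5=1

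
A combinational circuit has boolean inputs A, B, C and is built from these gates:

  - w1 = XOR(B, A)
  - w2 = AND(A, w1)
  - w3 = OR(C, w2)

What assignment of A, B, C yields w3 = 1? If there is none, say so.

A=1, B=0, C=1

Check with A=1, B=0, C=1:
w1 = XOR(B, A) = XOR(0, 1) = 1
w2 = AND(A, w1) = AND(1, 1) = 1
w3 = OR(C, w2) = OR(1, 1) = 1
So w3 = 1 as required.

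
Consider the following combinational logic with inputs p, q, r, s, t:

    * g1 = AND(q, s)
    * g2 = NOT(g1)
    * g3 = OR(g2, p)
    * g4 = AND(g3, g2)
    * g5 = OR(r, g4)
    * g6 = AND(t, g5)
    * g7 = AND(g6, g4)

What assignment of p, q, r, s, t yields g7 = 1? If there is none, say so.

p=0, q=0, r=1, s=0, t=1

Check with p=0, q=0, r=1, s=0, t=1:
g1 = AND(q, s) = AND(0, 0) = 0
g2 = NOT(g1) = NOT 0 = 1
g3 = OR(g2, p) = OR(1, 0) = 1
g4 = AND(g3, g2) = AND(1, 1) = 1
g5 = OR(r, g4) = OR(1, 1) = 1
g6 = AND(t, g5) = AND(1, 1) = 1
g7 = AND(g6, g4) = AND(1, 1) = 1
So g7 = 1 as required.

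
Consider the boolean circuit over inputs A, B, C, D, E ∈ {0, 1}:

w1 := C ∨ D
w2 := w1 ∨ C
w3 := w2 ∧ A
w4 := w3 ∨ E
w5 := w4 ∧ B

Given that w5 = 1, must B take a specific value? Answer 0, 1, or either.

w5 = w4 ∧ B must be 1, so both w4 = 1 and B = 1.
w4 = w3 ∨ E must be 1, so at least one of w3, E is 1.
Every assignment with w5 = 1 has B = 1; there are 11 such assignment(s).

1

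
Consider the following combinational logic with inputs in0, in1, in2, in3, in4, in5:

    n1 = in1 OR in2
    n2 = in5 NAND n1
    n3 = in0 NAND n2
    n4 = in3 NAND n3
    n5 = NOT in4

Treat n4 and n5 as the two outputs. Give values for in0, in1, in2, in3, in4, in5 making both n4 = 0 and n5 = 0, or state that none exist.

in0=0 in1=1 in2=1 in3=1 in4=1 in5=1

Check with in0=0 in1=1 in2=1 in3=1 in4=1 in5=1:
n1 = in1 OR in2 = 1 OR 1 = 1
n2 = in5 NAND n1 = 1 NAND 1 = 0
n3 = in0 NAND n2 = 0 NAND 0 = 1
n4 = in3 NAND n3 = 1 NAND 1 = 0
n5 = NOT in4 = NOT 1 = 0
So n4 = 0 and n5 = 0.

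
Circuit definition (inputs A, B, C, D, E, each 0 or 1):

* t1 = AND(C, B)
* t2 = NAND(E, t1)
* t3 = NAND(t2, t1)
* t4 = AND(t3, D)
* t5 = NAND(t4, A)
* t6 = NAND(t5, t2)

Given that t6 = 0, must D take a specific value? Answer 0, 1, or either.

either

Both values of D occur among assignments with t6 = 0:
  D=0: A=0, B=0, C=0, D=0, E=0
  D=1: A=0, B=0, C=0, D=1, E=0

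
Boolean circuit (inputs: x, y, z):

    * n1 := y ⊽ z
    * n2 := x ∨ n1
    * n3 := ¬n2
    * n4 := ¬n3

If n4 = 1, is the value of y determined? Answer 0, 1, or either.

Both values of y occur among assignments with n4 = 1:
  y=0: x=0, y=0, z=0
  y=1: x=1, y=1, z=0

either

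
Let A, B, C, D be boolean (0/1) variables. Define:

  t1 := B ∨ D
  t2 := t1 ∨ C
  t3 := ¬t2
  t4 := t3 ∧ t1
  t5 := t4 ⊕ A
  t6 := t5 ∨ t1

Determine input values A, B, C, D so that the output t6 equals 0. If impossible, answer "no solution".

A=0, B=0, C=1, D=0

t6 = t5 ∨ t1 must be 0, so both t5 = 0 and t1 = 0.
t5 = t4 ⊕ A must be 0, so t4 and A are equal.
Check with A=0, B=0, C=1, D=0:
t1 = B ∨ D = 0 ∨ 0 = 0
t2 = t1 ∨ C = 0 ∨ 1 = 1
t3 = ¬t2 = ¬1 = 0
t4 = t3 ∧ t1 = 0 ∧ 0 = 0
t5 = t4 ⊕ A = 0 ⊕ 0 = 0
t6 = t5 ∨ t1 = 0 ∨ 0 = 0
So t6 = 0 as required.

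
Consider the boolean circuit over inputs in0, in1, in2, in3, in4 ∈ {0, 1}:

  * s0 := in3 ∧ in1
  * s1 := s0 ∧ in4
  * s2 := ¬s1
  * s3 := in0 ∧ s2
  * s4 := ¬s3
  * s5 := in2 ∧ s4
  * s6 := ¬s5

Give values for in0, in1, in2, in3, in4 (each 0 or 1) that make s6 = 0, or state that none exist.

in0=0, in1=0, in2=1, in3=0, in4=0

s6 = ¬s5 must be 0, so s5 = 1.
s5 = in2 ∧ s4 must be 1, so both in2 = 1 and s4 = 1.
s4 = ¬s3 must be 1, so s3 = 0.
Check with in0=0, in1=0, in2=1, in3=0, in4=0:
s0 = in3 ∧ in1 = 0 ∧ 0 = 0
s1 = s0 ∧ in4 = 0 ∧ 0 = 0
s2 = ¬s1 = ¬0 = 1
s3 = in0 ∧ s2 = 0 ∧ 1 = 0
s4 = ¬s3 = ¬0 = 1
s5 = in2 ∧ s4 = 1 ∧ 1 = 1
s6 = ¬s5 = ¬1 = 0
So s6 = 0 as required.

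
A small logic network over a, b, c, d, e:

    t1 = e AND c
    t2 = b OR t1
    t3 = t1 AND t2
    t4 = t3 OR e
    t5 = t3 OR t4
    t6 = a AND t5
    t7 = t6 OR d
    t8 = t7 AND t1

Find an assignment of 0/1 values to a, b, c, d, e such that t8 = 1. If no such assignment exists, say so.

a=0, b=1, c=1, d=1, e=1

t8 = t7 AND t1 must be 1, so both t7 = 1 and t1 = 1.
t7 = t6 OR d must be 1, so at least one of t6, d is 1.
t1 = e AND c must be 1, so both e = 1 and c = 1.
Check with a=0, b=1, c=1, d=1, e=1:
t1 = e AND c = 1 AND 1 = 1
t2 = b OR t1 = 1 OR 1 = 1
t3 = t1 AND t2 = 1 AND 1 = 1
t4 = t3 OR e = 1 OR 1 = 1
t5 = t3 OR t4 = 1 OR 1 = 1
t6 = a AND t5 = 0 AND 1 = 0
t7 = t6 OR d = 0 OR 1 = 1
t8 = t7 AND t1 = 1 AND 1 = 1
So t8 = 1 as required.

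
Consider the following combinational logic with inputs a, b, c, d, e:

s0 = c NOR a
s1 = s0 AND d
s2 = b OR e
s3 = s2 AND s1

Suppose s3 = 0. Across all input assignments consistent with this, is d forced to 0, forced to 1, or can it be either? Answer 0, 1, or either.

Both values of d occur among assignments with s3 = 0:
  d=0: a=0, b=0, c=0, d=0, e=0
  d=1: a=0, b=0, c=0, d=1, e=0

either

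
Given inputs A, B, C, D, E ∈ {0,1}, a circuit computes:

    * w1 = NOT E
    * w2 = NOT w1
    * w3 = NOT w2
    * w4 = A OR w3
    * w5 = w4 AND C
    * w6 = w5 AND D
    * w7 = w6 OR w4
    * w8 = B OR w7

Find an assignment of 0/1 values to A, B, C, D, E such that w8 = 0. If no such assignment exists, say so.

Check with A=0, B=0, C=0, D=0, E=1:
w1 = NOT E = NOT 1 = 0
w2 = NOT w1 = NOT 0 = 1
w3 = NOT w2 = NOT 1 = 0
w4 = A OR w3 = 0 OR 0 = 0
w5 = w4 AND C = 0 AND 0 = 0
w6 = w5 AND D = 0 AND 0 = 0
w7 = w6 OR w4 = 0 OR 0 = 0
w8 = B OR w7 = 0 OR 0 = 0
So w8 = 0 as required.

A=0, B=0, C=0, D=0, E=1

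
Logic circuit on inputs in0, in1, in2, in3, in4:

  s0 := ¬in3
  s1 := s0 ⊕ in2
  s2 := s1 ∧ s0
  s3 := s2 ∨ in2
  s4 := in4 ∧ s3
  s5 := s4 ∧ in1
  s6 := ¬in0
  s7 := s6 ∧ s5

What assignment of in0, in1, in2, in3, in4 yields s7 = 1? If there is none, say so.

Check with in0=0, in1=1, in2=1, in3=0, in4=1:
s0 = ¬in3 = ¬0 = 1
s1 = s0 ⊕ in2 = 1 ⊕ 1 = 0
s2 = s1 ∧ s0 = 0 ∧ 1 = 0
s3 = s2 ∨ in2 = 0 ∨ 1 = 1
s4 = in4 ∧ s3 = 1 ∧ 1 = 1
s5 = s4 ∧ in1 = 1 ∧ 1 = 1
s6 = ¬in0 = ¬0 = 1
s7 = s6 ∧ s5 = 1 ∧ 1 = 1
So s7 = 1 as required.

in0=0, in1=1, in2=1, in3=0, in4=1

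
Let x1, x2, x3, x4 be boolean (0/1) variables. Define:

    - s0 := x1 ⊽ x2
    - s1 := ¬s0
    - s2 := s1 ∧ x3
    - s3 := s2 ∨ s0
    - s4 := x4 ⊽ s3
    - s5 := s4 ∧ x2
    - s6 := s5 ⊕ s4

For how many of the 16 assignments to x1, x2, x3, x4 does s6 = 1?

1

s6 = s5 ⊕ s4 must be 1, so s5 and s4 differ.
Enumerating the 16 input combinations, 1 give s6 = 1 and 15 give s6 = 0.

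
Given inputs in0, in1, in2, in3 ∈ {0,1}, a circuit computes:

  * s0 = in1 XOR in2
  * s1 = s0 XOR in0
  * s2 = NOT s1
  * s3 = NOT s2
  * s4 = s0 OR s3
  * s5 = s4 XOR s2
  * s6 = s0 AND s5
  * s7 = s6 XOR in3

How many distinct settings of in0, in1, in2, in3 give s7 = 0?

s7 = s6 XOR in3 must be 0, so s6 and in3 are equal.
Enumerating the 16 input combinations, 8 give s7 = 0 and 8 give s7 = 1.

8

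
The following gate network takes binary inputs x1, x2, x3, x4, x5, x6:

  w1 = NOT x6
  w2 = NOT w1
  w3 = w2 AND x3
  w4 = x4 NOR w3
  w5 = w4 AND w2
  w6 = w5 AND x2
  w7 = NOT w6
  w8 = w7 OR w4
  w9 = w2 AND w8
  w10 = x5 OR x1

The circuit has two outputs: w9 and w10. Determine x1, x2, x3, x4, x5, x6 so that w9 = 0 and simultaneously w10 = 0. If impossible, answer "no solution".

Check with x1=0 x2=0 x3=1 x4=1 x5=0 x6=0:
w1 = NOT x6 = NOT 0 = 1
w2 = NOT w1 = NOT 1 = 0
w3 = w2 AND x3 = 0 AND 1 = 0
w4 = x4 NOR w3 = 1 NOR 0 = 0
w5 = w4 AND w2 = 0 AND 0 = 0
w6 = w5 AND x2 = 0 AND 0 = 0
w7 = NOT w6 = NOT 0 = 1
w8 = w7 OR w4 = 1 OR 0 = 1
w9 = w2 AND w8 = 0 AND 1 = 0
w10 = x5 OR x1 = 0 OR 0 = 0
So w9 = 0 and w10 = 0.

x1=0 x2=0 x3=1 x4=1 x5=0 x6=0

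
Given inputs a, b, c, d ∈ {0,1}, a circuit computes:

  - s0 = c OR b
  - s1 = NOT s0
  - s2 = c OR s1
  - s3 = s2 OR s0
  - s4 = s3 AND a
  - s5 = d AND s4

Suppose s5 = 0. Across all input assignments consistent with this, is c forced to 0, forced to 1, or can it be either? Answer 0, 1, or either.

Both values of c occur among assignments with s5 = 0:
  c=0: a=0, b=0, c=0, d=0
  c=1: a=0, b=0, c=1, d=0

either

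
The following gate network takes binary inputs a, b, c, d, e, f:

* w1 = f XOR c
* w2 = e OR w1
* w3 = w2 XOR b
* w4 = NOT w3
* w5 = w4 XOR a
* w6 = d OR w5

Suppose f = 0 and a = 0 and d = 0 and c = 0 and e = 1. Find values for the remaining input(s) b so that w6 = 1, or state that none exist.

b=1

w6 = d OR w5 must be 1, so at least one of d, w5 is 1.
Check with f = 0 and a = 0 and d = 0 and c = 0 and e = 1 and b=1:
w1 = f XOR c = 0 XOR 0 = 0
w2 = e OR w1 = 1 OR 0 = 1
w3 = w2 XOR b = 1 XOR 1 = 0
w4 = NOT w3 = NOT 0 = 1
w5 = w4 XOR a = 1 XOR 0 = 1
w6 = d OR w5 = 0 OR 1 = 1
So w6 = 1.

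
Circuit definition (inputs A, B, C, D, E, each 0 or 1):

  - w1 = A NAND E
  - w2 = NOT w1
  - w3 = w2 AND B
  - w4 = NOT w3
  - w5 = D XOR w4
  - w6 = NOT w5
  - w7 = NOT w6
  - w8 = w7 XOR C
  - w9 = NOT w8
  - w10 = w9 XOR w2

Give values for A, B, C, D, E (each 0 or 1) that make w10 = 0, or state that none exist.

A=1, B=0, C=1, D=0, E=1

w10 = w9 XOR w2 must be 0, so w9 and w2 are equal.
Check with A=1, B=0, C=1, D=0, E=1:
w1 = A NAND E = 1 NAND 1 = 0
w2 = NOT w1 = NOT 0 = 1
w3 = w2 AND B = 1 AND 0 = 0
w4 = NOT w3 = NOT 0 = 1
w5 = D XOR w4 = 0 XOR 1 = 1
w6 = NOT w5 = NOT 1 = 0
w7 = NOT w6 = NOT 0 = 1
w8 = w7 XOR C = 1 XOR 1 = 0
w9 = NOT w8 = NOT 0 = 1
w10 = w9 XOR w2 = 1 XOR 1 = 0
So w10 = 0 as required.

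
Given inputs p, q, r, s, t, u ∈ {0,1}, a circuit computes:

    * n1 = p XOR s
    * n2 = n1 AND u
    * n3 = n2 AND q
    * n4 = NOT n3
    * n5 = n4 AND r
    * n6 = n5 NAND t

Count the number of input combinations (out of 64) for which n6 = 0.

n6 = n5 NAND t must be 0, so both n5 = 1 and t = 1.
n5 = n4 AND r must be 1, so both n4 = 1 and r = 1.
n4 = NOT n3 must be 1, so n3 = 0.
Enumerating the 64 input combinations, 14 give n6 = 0 and 50 give n6 = 1.

14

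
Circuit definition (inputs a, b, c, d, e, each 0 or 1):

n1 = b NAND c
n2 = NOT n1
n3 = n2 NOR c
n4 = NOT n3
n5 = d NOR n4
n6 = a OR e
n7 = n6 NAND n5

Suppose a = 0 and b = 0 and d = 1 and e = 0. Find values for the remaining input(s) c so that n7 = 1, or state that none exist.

n7 = n6 NAND n5 must be 1, so at least one of n6, n5 is 0.
Check with a = 0 and b = 0 and d = 1 and e = 0 and c=0:
n1 = b NAND c = 0 NAND 0 = 1
n2 = NOT n1 = NOT 1 = 0
n3 = n2 NOR c = 0 NOR 0 = 1
n4 = NOT n3 = NOT 1 = 0
n5 = d NOR n4 = 1 NOR 0 = 0
n6 = a OR e = 0 OR 0 = 0
n7 = n6 NAND n5 = 0 NAND 0 = 1
So n7 = 1.

c=0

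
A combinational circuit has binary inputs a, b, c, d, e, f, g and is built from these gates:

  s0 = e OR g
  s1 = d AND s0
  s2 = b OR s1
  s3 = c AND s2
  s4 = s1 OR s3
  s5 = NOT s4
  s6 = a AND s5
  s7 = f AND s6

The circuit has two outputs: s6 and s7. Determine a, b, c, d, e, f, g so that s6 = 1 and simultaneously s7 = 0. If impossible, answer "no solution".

a=1, b=0, c=1, d=1, e=0, f=0, g=0

Check with a=1, b=0, c=1, d=1, e=0, f=0, g=0:
s0 = e OR g = 0 OR 0 = 0
s1 = d AND s0 = 1 AND 0 = 0
s2 = b OR s1 = 0 OR 0 = 0
s3 = c AND s2 = 1 AND 0 = 0
s4 = s1 OR s3 = 0 OR 0 = 0
s5 = NOT s4 = NOT 0 = 1
s6 = a AND s5 = 1 AND 1 = 1
s7 = f AND s6 = 0 AND 1 = 0
So s6 = 1 and s7 = 0.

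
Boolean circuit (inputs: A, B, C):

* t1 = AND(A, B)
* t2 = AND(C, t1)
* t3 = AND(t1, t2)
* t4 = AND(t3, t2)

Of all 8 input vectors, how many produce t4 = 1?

1

t4 = AND(t3, t2) must be 1, so both t3 = 1 and t2 = 1.
Enumerating the 8 input combinations, 1 give t4 = 1 and 7 give t4 = 0.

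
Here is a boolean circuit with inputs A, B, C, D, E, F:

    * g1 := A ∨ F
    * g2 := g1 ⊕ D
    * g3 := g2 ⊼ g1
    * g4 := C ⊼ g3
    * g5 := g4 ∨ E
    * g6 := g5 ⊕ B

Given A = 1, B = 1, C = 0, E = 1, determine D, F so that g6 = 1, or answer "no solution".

With A = 1, B = 1, C = 0, E = 1 fixed, none of the 4 settings of D, F give g6 = 1.
For example, with D=0, F=1:
g1 = A ∨ F = 1 ∨ 1 = 1
g2 = g1 ⊕ D = 1 ⊕ 0 = 1
g3 = g2 ⊼ g1 = 1 ⊼ 1 = 0
g4 = C ⊼ g3 = 0 ⊼ 0 = 1
g5 = g4 ∨ E = 1 ∨ 1 = 1
g6 = g5 ⊕ B = 1 ⊕ 1 = 0
giving g6 = 0 ≠ 1.

no solution exists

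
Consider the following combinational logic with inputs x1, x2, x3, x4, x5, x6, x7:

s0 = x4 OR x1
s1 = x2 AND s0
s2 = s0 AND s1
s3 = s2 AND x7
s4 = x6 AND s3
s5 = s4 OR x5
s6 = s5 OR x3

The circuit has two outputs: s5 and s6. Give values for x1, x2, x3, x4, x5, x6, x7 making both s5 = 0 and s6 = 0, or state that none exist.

Check with x1=0, x2=1, x3=0, x4=1, x5=0, x6=0, x7=0:
s0 = x4 OR x1 = 1 OR 0 = 1
s1 = x2 AND s0 = 1 AND 1 = 1
s2 = s0 AND s1 = 1 AND 1 = 1
s3 = s2 AND x7 = 1 AND 0 = 0
s4 = x6 AND s3 = 0 AND 0 = 0
s5 = s4 OR x5 = 0 OR 0 = 0
s6 = s5 OR x3 = 0 OR 0 = 0
So s5 = 0 and s6 = 0.

x1=0, x2=1, x3=0, x4=1, x5=0, x6=0, x7=0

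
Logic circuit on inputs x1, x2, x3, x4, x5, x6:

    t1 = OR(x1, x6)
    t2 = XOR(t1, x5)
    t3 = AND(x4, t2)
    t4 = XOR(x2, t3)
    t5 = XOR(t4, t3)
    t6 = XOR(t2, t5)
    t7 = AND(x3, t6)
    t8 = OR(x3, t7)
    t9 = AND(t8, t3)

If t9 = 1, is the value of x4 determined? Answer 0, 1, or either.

t9 = AND(t8, t3) must be 1, so both t8 = 1 and t3 = 1.
t8 = OR(x3, t7) must be 1, so at least one of x3, t7 is 1.
Every assignment with t9 = 1 has x4 = 1; there are 8 such assignment(s).

1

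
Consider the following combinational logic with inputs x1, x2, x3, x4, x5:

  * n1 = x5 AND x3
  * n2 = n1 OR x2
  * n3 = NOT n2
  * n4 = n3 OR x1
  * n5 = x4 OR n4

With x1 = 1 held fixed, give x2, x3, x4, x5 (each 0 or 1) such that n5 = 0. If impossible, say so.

With x1 = 1 fixed, none of the 16 settings of x2, x3, x4, x5 give n5 = 0.
For example, with x2=1, x3=1, x4=0, x5=0:
n1 = x5 AND x3 = 0 AND 1 = 0
n2 = n1 OR x2 = 0 OR 1 = 1
n3 = NOT n2 = NOT 1 = 0
n4 = n3 OR x1 = 0 OR 1 = 1
n5 = x4 OR n4 = 0 OR 1 = 1
giving n5 = 1 ≠ 0.

no solution exists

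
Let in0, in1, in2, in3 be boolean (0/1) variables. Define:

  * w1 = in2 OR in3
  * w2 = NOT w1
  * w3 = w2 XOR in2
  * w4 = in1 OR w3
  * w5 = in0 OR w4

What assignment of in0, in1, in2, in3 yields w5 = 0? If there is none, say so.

in0=0, in1=0, in2=0, in3=1

Check with in0=0, in1=0, in2=0, in3=1:
w1 = in2 OR in3 = 0 OR 1 = 1
w2 = NOT w1 = NOT 1 = 0
w3 = w2 XOR in2 = 0 XOR 0 = 0
w4 = in1 OR w3 = 0 OR 0 = 0
w5 = in0 OR w4 = 0 OR 0 = 0
So w5 = 0 as required.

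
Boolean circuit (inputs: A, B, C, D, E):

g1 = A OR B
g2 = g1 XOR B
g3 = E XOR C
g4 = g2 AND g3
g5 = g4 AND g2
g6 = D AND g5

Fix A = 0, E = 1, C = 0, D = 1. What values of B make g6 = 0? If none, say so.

Check with A = 0, E = 1, C = 0, D = 1 and B=1:
g1 = A OR B = 0 OR 1 = 1
g2 = g1 XOR B = 1 XOR 1 = 0
g3 = E XOR C = 1 XOR 0 = 1
g4 = g2 AND g3 = 0 AND 1 = 0
g5 = g4 AND g2 = 0 AND 0 = 0
g6 = D AND g5 = 1 AND 0 = 0
So g6 = 0.

B=1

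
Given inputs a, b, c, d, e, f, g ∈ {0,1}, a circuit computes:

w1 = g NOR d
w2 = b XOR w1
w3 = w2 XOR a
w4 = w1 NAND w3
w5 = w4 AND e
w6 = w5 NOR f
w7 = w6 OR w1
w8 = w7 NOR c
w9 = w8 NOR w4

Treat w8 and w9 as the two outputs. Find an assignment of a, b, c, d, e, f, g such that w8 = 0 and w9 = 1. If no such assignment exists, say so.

a=1, b=1, c=1, d=0, e=1, f=0, g=0

Check with a=1, b=1, c=1, d=0, e=1, f=0, g=0:
w1 = g NOR d = 0 NOR 0 = 1
w2 = b XOR w1 = 1 XOR 1 = 0
w3 = w2 XOR a = 0 XOR 1 = 1
w4 = w1 NAND w3 = 1 NAND 1 = 0
w5 = w4 AND e = 0 AND 1 = 0
w6 = w5 NOR f = 0 NOR 0 = 1
w7 = w6 OR w1 = 1 OR 1 = 1
w8 = w7 NOR c = 1 NOR 1 = 0
w9 = w8 NOR w4 = 0 NOR 0 = 1
So w8 = 0 and w9 = 1.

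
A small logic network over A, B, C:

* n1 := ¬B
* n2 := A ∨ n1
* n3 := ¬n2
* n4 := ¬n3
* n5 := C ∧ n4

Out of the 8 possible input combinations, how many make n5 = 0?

n5 = C ∧ n4 must be 0, so at least one of C, n4 is 0.
Satisfying assignments:
  A=0, B=0, C=0
  A=0, B=1, C=0
  A=0, B=1, C=1
  A=1, B=0, C=0
  A=1, B=1, C=0

5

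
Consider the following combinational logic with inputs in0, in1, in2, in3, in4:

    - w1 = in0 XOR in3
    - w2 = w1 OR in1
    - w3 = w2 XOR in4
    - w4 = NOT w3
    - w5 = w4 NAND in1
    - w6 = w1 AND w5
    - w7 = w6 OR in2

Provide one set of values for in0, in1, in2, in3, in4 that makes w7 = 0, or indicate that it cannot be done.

in0=1, in1=1, in2=0, in3=1, in4=1

Check with in0=1, in1=1, in2=0, in3=1, in4=1:
w1 = in0 XOR in3 = 1 XOR 1 = 0
w2 = w1 OR in1 = 0 OR 1 = 1
w3 = w2 XOR in4 = 1 XOR 1 = 0
w4 = NOT w3 = NOT 0 = 1
w5 = w4 NAND in1 = 1 NAND 1 = 0
w6 = w1 AND w5 = 0 AND 0 = 0
w7 = w6 OR in2 = 0 OR 0 = 0
So w7 = 0 as required.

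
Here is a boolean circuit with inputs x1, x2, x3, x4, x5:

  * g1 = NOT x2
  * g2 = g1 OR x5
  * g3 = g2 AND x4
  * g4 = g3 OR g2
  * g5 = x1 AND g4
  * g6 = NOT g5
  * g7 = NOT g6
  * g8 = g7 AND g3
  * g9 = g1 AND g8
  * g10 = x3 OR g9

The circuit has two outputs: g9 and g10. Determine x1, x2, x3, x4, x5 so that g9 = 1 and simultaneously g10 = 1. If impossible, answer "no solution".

x1=1, x2=0, x3=0, x4=1, x5=1

Check with x1=1, x2=0, x3=0, x4=1, x5=1:
g1 = NOT x2 = NOT 0 = 1
g2 = g1 OR x5 = 1 OR 1 = 1
g3 = g2 AND x4 = 1 AND 1 = 1
g4 = g3 OR g2 = 1 OR 1 = 1
g5 = x1 AND g4 = 1 AND 1 = 1
g6 = NOT g5 = NOT 1 = 0
g7 = NOT g6 = NOT 0 = 1
g8 = g7 AND g3 = 1 AND 1 = 1
g9 = g1 AND g8 = 1 AND 1 = 1
g10 = x3 OR g9 = 0 OR 1 = 1
So g9 = 1 and g10 = 1.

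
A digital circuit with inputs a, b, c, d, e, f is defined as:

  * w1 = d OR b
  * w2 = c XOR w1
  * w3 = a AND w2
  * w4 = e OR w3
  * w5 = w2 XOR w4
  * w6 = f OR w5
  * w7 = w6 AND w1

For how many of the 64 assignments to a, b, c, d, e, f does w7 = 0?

31

w7 = w6 AND w1 must be 0, so at least one of w6, w1 is 0.
Enumerating the 64 input combinations, 31 give w7 = 0 and 33 give w7 = 1.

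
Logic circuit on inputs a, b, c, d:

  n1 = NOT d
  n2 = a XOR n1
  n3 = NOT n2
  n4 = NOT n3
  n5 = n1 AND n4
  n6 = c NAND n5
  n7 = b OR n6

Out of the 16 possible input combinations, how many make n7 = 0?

n7 = b OR n6 must be 0, so both b = 0 and n6 = 0.
Enumerating the 16 input combinations, 1 give n7 = 0 and 15 give n7 = 1.

1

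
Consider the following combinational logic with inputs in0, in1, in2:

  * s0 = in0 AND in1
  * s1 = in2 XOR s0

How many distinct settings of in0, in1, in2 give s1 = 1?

4

s1 = in2 XOR s0 must be 1, so in2 and s0 differ.
Satisfying assignments:
  in0=0, in1=0, in2=1
  in0=0, in1=1, in2=1
  in0=1, in1=0, in2=1
  in0=1, in1=1, in2=0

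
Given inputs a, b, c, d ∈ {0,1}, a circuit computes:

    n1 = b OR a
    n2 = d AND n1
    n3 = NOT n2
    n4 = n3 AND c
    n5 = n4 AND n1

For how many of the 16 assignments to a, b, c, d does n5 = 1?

n5 = n4 AND n1 must be 1, so both n4 = 1 and n1 = 1.
Satisfying assignments:
  a=0, b=1, c=1, d=0
  a=1, b=0, c=1, d=0
  a=1, b=1, c=1, d=0

3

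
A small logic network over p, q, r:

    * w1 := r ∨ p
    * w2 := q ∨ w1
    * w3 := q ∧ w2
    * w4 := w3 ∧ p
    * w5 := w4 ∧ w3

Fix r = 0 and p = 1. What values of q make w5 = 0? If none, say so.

w5 = w4 ∧ w3 must be 0, so at least one of w4, w3 is 0.
Check with r = 0 and p = 1 and q=0:
w1 = r ∨ p = 0 ∨ 1 = 1
w2 = q ∨ w1 = 0 ∨ 1 = 1
w3 = q ∧ w2 = 0 ∧ 1 = 0
w4 = w3 ∧ p = 0 ∧ 1 = 0
w5 = w4 ∧ w3 = 0 ∧ 0 = 0
So w5 = 0.

q=0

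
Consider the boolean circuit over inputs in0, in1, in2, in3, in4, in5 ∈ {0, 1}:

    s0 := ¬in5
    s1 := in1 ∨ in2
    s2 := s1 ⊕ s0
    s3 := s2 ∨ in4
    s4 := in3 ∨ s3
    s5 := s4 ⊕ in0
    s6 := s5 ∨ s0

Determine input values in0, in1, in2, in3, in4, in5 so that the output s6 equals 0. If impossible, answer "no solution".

in0=1 in1=1 in2=1 in3=0 in4=1 in5=1

Check with in0=1 in1=1 in2=1 in3=0 in4=1 in5=1:
s0 = ¬in5 = ¬1 = 0
s1 = in1 ∨ in2 = 1 ∨ 1 = 1
s2 = s1 ⊕ s0 = 1 ⊕ 0 = 1
s3 = s2 ∨ in4 = 1 ∨ 1 = 1
s4 = in3 ∨ s3 = 0 ∨ 1 = 1
s5 = s4 ⊕ in0 = 1 ⊕ 1 = 0
s6 = s5 ∨ s0 = 0 ∨ 0 = 0
So s6 = 0 as required.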